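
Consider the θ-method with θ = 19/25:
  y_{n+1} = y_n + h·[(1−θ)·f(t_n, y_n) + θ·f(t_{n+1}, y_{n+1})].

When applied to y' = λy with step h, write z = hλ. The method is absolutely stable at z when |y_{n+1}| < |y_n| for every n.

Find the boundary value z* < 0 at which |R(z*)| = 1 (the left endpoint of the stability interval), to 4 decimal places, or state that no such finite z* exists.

unbounded; (−∞, 0).

Set f=λy, z=hλ:
  y_{n+1} = y_n + z·[6/25·y_n + 19/25·y_{n+1}] ⇒ (1 − 19/25z)y_{n+1} = (1 + 6/25z)y_n
  Hence R(z) = (1 + 6/25z)/(1 − 19/25z).

Find x<0 with |R(x)|<1.
x=-1.07: |R|=0.4099
x=-2: |R|=0.2063
x=-10: |R|=0.1628
x=-100: |R|=0.2987
θ=19/25≥1/2 ⇒ |1+6/25x|<|1−19/25x| ∀x<0 ⇒ interval (−∞,0).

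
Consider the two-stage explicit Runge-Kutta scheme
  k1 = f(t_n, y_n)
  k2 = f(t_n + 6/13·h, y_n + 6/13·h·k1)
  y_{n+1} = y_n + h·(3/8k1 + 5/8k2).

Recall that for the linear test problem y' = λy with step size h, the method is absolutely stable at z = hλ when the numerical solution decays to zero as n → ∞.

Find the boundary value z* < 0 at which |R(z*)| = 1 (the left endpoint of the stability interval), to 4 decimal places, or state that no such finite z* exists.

z* = -3.4667.

With y'=λy (z=hλ):
  k1=λy_n ⇒ h·k1=z·y_n;  k2=λ(1+6/13z)y_n ⇒ h·k2=z(1+6/13z)y_n
  y_{n+1}/y_n = 1 + 3/8z + 5/8z(1+6/13z) = 1 + z + 15/52z²
  R(z) = 1 + z + 15/52z².

Boundary: |R(x)|=1, x<0.
x=-0.7: |R|=0.4413
R=1: x+15/52x²=0 ⇒ x=−52/15=-3.4667; min R=1−1/(4·15/52)=0.1333>−1
Confirm numerically:
  x=-2.538: |R|=0.32011 <1
  x=-2.468: |R|=0.28903 <1
  x=-2.413: |R|=0.26659 <1
  x=-2.257: |R|=0.21244 <1
  x=-3.772: |R|=1.33223 >1
  x=-3.753: |R|=1.30998 >1
So |R|<1 on (-3.4667, 0).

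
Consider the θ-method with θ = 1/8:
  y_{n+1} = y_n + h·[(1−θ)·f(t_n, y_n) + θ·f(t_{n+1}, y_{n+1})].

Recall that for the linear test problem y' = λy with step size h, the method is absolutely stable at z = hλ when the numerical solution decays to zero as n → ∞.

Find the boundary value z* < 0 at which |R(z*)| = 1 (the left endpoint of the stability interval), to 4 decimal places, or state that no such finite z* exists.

Test eqn y'=λy, z=hλ:
  y_{n+1} = y_n + z·[7/8·y_n + 1/8·y_{n+1}] ⇒ (1 − 1/8z)y_{n+1} = (1 + 7/8z)y_n
  so R(z) = (1 + 7/8z)/(1 − 1/8z).

Need |R(x)|<1, x<0.
x=-0.6: |R|=0.4419
R=−1: 1+7/8x = −1+1/8x ⇒ -3/4x=2 ⇒ x=2/(-3/4)=-2.6667
Confirm numerically:
  x=-2.192: |R|=0.72057 <1
  x=-1.958: |R|=0.57301 <1
  x=-1.712: |R|=0.41021 <1
  x=-2.857: |R|=1.10519 >1
  x=-2.814: |R|=1.08175 >1
  x=-2.743: |R|=1.04263 >1
Stable set (-2.6667, 0).

left endpoint -2.6667.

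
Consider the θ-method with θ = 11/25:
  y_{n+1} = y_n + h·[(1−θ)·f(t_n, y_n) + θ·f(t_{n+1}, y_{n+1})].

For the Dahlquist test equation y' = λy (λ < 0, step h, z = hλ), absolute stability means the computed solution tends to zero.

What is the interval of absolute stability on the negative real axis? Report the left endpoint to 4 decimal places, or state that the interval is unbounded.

(-16.6667, 0).

On y'=λy, z=hλ:
  y_{n+1} = y_n + z·[14/25·y_n + 11/25·y_{n+1}] ⇒ (1 − 11/25z)y_{n+1} = (1 + 14/25z)y_n
  Hence R(z) = (1 + 14/25z)/(1 − 11/25z).

Boundary: |R(x)|=1, x<0.
x=-0.4: |R|=0.6599
R=−1: 1+14/25x = −1+11/25x ⇒ -3/25x=2 ⇒ x=2/(-3/25)=-16.6667
Confirm numerically:
  x=-14.257: |R|=0.96024 <1
  x=-11.563: |R|=0.89940 <1
  x=-9.588: |R|=0.83723 <1
  x=-7.691: |R|=0.75432 <1
  x=-17.248: |R|=1.00812 >1
  x=-17.225: |R|=1.00781 >1
  x=-16.836: |R|=1.00242 >1
So |R|<1 on (-16.6667, 0).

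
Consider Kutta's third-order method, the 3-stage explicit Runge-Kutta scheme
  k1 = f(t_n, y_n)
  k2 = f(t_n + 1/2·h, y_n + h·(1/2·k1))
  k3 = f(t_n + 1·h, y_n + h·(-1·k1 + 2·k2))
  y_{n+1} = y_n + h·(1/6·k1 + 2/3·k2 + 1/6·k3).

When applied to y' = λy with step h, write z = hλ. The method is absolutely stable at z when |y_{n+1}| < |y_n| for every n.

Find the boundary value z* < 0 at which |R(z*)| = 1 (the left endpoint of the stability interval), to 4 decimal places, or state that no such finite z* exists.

left endpoint -2.5127.

On y'=λy, z=hλ:
  order 3, 3-stage ⇒ R(z)=1+z+z^2/2+z^3/6
  (e.g. R(-0.96)=0.35334, |R|=0.35334)

Find x<0 with |R(x)|<1.
x=-0.96: |R|=0.3533
|R(-2.27)|=0.6431 |R(-1.69)|=0.0664 |R(-1.58)|=0.0108
Bisect:
  x_lo=-3.3976 |R|=3.1626  x_hi=-0.2962 |R|=0.7433
  mid=-1.84691 |R|=0.19136 →hi
  mid=-2.62226 |R|=1.18935 →lo
  mid=-2.23458 |R|=0.59758 →hi
  mid=-2.42842 |R|=0.86663 →hi
  mid=-2.52534 |R|=1.02083 →lo
  mid=-2.47688 |R|=0.94200 →hi
  mid=-2.50111 |R|=0.98097 →hi
  mid=-2.51323 |R|=1.00079 →lo
  ...
  [-2.51285,-2.51266] ⇒ x*=-2.5127
Stable set (-2.5127, 0).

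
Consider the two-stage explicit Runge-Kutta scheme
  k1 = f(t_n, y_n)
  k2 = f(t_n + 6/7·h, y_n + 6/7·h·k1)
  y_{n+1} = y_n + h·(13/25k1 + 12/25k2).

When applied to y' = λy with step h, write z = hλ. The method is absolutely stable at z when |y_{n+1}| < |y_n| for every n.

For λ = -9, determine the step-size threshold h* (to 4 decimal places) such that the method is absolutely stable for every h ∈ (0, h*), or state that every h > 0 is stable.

(-2.4306,0); λ=-9 ⇒ h* = (175/72)/9 = 0.2701.

Test eqn y'=λy, z=hλ:
  k1=λy_n ⇒ h·k1=z·y_n;  k2=λ(1+6/7z)y_n ⇒ h·k2=z(1+6/7z)y_n
  y_{n+1}/y_n = 1 + 13/25z + 12/25z(1+6/7z) = 1 + z + 72/175z²
  Hence R(z) = 1 + z + 72/175z².

Boundary: |R(x)|=1, x<0.
x=-1.3: |R|=0.3953
R=1: x+72/175x²=0 ⇒ x=−175/72=-2.4306; min R=1−1/(4·72/175)=0.3924>−1
Confirm numerically:
  x=-2.275: |R|=0.85440 <1
  x=-2.086: |R|=0.70429 <1
  x=-1.685: |R|=0.48314 <1
  x=-1.034: |R|=0.40588 <1
  x=-2.668: |R|=1.26064 >1
  x=-2.562: |R|=1.13855 >1
Stable set (-2.4306, 0).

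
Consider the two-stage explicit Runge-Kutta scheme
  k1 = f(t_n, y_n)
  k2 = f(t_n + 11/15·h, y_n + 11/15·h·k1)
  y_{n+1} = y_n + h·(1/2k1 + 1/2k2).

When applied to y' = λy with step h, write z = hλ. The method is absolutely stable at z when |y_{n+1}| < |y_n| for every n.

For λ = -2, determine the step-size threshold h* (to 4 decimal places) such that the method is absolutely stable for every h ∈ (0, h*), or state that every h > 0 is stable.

On y'=λy, z=hλ:
  k1=λy_n ⇒ h·k1=z·y_n;  k2=λ(1+11/15z)y_n ⇒ h·k2=z(1+11/15z)y_n
  y_{n+1}/y_n = 1 + 1/2z + 1/2z(1+11/15z) = 1 + z + 11/30z²
  R(z) = 1 + z + 11/30z².

Boundary: |R(x)|=1, x<0.
x=-0.33: |R|=0.7099
R=1: x+11/30x²=0 ⇒ x=−30/11=-2.7273; min R=1−1/(4·11/30)=0.3182>−1
Confirm numerically:
  x=-2.551: |R|=0.83512 <1
  x=-1.727: |R|=0.36659 <1
  x=-1.344: |R|=0.31832 <1
  x=-1.228: |R|=0.32493 <1
  x=-3.327: |R|=1.73161 >1
  x=-3.313: |R|=1.71152 >1
  x=-3.198: |R|=1.55197 >1
Interval (-2.7273, 0).

(-2.7273,0); λ=-2 ⇒ h* = (30/11)/2 = 1.3636.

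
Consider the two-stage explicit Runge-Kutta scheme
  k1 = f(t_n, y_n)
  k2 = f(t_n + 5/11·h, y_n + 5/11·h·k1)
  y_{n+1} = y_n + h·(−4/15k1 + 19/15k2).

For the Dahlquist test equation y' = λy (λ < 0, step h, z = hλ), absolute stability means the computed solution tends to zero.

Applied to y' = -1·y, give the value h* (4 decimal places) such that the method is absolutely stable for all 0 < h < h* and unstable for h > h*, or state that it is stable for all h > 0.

On y'=λy, z=hλ:
  k1=λy_n ⇒ h·k1=z·y_n;  k2=λ(1+5/11z)y_n ⇒ h·k2=z(1+5/11z)y_n
  y_{n+1}/y_n = 1 − 4/15z + 19/15z(1+5/11z) = 1 + z + 19/33z²
  ⇒ R(z) = 1 + z + 19/33z².

Solve |R(x)|<1 on ℝ⁻.
x=-1.65: |R|=0.9175
R=1: x+19/33x²=0 ⇒ x=−33/19=-1.7368; min R=1−1/(4·19/33)=0.5658>−1
Confirm numerically:
  x=-1.497: |R|=0.79328 <1
  x=-1.418: |R|=0.73969 <1
  x=-1.334: |R|=0.69059 <1
  x=-0.901: |R|=0.56640 <1
  x=-2.089: |R|=1.42356 >1
  x=-1.832: |R|=1.10037 >1
So |R|<1 on (-1.7368, 0).

(-1.7368,0); λ=-1 ⇒ h* = (33/19)/1 = 1.7368.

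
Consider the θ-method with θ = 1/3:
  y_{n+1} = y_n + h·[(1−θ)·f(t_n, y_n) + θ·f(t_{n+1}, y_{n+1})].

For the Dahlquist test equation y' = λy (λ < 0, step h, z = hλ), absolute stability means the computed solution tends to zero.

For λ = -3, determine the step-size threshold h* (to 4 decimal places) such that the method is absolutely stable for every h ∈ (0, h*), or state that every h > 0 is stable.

(-6.0000,0); λ=-3 ⇒ h* = (6)/3 = 2.0000.

With y'=λy (z=hλ):
  y_{n+1} = y_n + z·[2/3·y_n + 1/3·y_{n+1}] ⇒ (1 − 1/3z)y_{n+1} = (1 + 2/3z)y_n
  ⇒ R(z) = (1 + 2/3z)/(1 − 1/3z).

Solve |R(x)|<1 on ℝ⁻.
x=-1.08: |R|=0.2059
R=−1: 1+2/3x = −1+1/3x ⇒ -1/3x=2 ⇒ x=2/(-1/3)=-6.0000
Confirm numerically:
  x=-5.869: |R|=0.98523 <1
  x=-5.852: |R|=0.98328 <1
  x=-3.471: |R|=0.60918 <1
  x=-6.149: |R|=1.01629 >1
  x=-6.112: |R|=1.01229 >1
Interval (-6.0000, 0).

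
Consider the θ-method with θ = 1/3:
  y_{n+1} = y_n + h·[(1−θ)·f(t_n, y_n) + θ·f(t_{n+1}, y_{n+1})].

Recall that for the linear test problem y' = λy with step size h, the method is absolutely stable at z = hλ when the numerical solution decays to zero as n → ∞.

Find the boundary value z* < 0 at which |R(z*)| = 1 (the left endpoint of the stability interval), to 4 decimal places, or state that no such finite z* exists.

z* = -6.0000.

On y'=λy, z=hλ:
  y_{n+1} = y_n + z·[2/3·y_n + 1/3·y_{n+1}] ⇒ (1 − 1/3z)y_{n+1} = (1 + 2/3z)y_n
  R(z) = (1 + 2/3z)/(1 − 1/3z).

Boundary: |R(x)|=1, x<0.
x=-0.53: |R|=0.5496
R=−1: 1+2/3x = −1+1/3x ⇒ -1/3x=2 ⇒ x=2/(-1/3)=-6.0000
Confirm numerically:
  x=-5.808: |R|=0.97820 <1
  x=-5.102: |R|=0.88916 <1
  x=-3.018: |R|=0.50449 <1
  x=-2.598: |R|=0.39228 <1
  x=-6.593: |R|=1.06182 >1
  x=-6.425: |R|=1.04509 >1
  x=-6.119: |R|=1.01305 >1
Stable set (-6.0000, 0).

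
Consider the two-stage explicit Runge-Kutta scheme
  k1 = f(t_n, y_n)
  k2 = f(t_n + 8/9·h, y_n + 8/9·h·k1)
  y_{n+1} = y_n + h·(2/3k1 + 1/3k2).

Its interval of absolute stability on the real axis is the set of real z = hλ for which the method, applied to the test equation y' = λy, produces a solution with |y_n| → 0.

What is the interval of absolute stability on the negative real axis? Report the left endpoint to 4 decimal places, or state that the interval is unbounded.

On y'=λy, z=hλ:
  k1=λy_n ⇒ h·k1=z·y_n;  k2=λ(1+8/9z)y_n ⇒ h·k2=z(1+8/9z)y_n
  y_{n+1}/y_n = 1 + 2/3z + 1/3z(1+8/9z) = 1 + z + 8/27z²
  ⇒ R(z) = 1 + z + 8/27z².

Need |R(x)|<1, x<0.
x=-0.64: |R|=0.4814
R=1: x+8/27x²=0 ⇒ x=−27/8=-3.3750; min R=1−1/(4·8/27)=0.1562>−1
Confirm numerically:
  x=-2.031: |R|=0.19121 <1
  x=-2.030: |R|=0.19101 <1
  x=-1.865: |R|=0.16559 <1
  x=-3.916: |R|=1.62772 >1
  x=-3.615: |R|=1.25707 >1
So |R|<1 on (-3.3750, 0).

z∈(-3.3750,0).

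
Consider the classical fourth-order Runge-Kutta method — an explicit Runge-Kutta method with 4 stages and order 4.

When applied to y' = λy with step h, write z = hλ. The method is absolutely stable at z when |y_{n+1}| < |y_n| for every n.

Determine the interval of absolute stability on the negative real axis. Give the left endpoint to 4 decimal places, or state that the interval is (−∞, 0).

(-2.7853, 0).

On y'=λy, z=hλ:
  order 4, 4-stage ⇒ R(z)=1+z+z^2/2+z^3/6+z^4/24
  (e.g. R(-0.69)=0.50274, |R|=0.50274)

Solve |R(x)|<1 on ℝ⁻.
x=-0.69: |R|=0.5027
|R(-2.23)|=0.4386 |R(-1.44)|=0.2783 |R(-1.19)|=0.3207
Bisect:
  x_lo=-3.6455 |R|=3.2837  x_hi=-0.0796 |R|=0.9235
  mid=-1.86255 |R|=0.29655 →hi
  mid=-2.75402 |R|=0.95386 →hi
  mid=-3.19975 |R|=1.82710 →lo
  mid=-2.97689 |R|=1.32943 →lo
  mid=-2.86545 |R|=1.12773 →lo
  mid=-2.80974 |R|=1.03748 →lo
  mid=-2.78188 |R|=0.99486 →hi
  mid=-2.79581 |R|=1.01597 →lo
  mid=-2.78884 |R|=1.00536 →lo
  mid=-2.78536 |R|=1.00010 →lo
  ...
  [-2.78536,-2.78514] ⇒ x*=-2.7853
Stable set (-2.7853, 0).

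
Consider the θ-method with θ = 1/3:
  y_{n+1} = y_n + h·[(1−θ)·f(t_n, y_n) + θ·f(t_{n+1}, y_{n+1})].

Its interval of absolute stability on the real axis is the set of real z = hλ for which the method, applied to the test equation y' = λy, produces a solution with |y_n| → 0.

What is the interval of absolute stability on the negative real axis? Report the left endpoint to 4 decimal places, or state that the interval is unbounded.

Set f=λy, z=hλ:
  y_{n+1} = y_n + z·[2/3·y_n + 1/3·y_{n+1}] ⇒ (1 − 1/3z)y_{n+1} = (1 + 2/3z)y_n
  ⇒ R(z) = (1 + 2/3z)/(1 − 1/3z).

Solve |R(x)|<1 on ℝ⁻.
x=-0.43: |R|=0.6239
R=−1: 1+2/3x = −1+1/3x ⇒ -1/3x=2 ⇒ x=2/(-1/3)=-6.0000
Confirm numerically:
  x=-4.671: |R|=0.82675 <1
  x=-3.924: |R|=0.70017 <1
  x=-3.252: |R|=0.56046 <1
  x=-2.691: |R|=0.41856 <1
  x=-6.573: |R|=1.05986 >1
  x=-6.553: |R|=1.05789 >1
So |R|<1 on (-6.0000, 0).

(-6.0000, 0).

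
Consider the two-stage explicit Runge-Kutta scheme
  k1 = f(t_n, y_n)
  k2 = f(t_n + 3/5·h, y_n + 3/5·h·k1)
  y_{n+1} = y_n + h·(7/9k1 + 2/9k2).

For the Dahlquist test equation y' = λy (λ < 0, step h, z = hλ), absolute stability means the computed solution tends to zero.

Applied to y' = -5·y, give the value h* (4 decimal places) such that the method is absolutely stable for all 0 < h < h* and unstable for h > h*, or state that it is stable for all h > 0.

(-7.5000,0); λ=-5 ⇒ h* = (15/2)/5 = 1.5000.

Set f=λy, z=hλ:
  k1=λy_n ⇒ h·k1=z·y_n;  k2=λ(1+3/5z)y_n ⇒ h·k2=z(1+3/5z)y_n
  y_{n+1}/y_n = 1 + 7/9z + 2/9z(1+3/5z) = 1 + z + 2/15z²
  R(z) = 1 + z + 2/15z².

Solve |R(x)|<1 on ℝ⁻.
x=-0.59: |R|=0.4564
R=1: x+2/15x²=0 ⇒ x=−15/2=-7.5000; min R=1−1/(4·2/15)=-0.8750>−1
Confirm numerically:
  x=-5.370: |R|=0.52508 <1
  x=-4.212: |R|=0.84654 <1
  x=-3.628: |R|=0.87302 <1
  x=-3.397: |R|=0.85839 <1
  x=-8.093: |R|=1.63989 >1
  x=-7.581: |R|=1.08187 >1
So |R|<1 on (-7.5000, 0).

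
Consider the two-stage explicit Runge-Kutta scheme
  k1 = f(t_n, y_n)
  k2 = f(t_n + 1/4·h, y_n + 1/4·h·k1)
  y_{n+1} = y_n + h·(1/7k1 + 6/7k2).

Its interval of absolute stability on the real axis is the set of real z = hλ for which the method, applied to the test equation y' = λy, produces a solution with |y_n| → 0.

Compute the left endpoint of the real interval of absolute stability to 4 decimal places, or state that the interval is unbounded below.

left endpoint -4.6667.

Test eqn y'=λy, z=hλ:
  k1=λy_n ⇒ h·k1=z·y_n;  k2=λ(1+1/4z)y_n ⇒ h·k2=z(1+1/4z)y_n
  y_{n+1}/y_n = 1 + 1/7z + 6/7z(1+1/4z) = 1 + z + 3/14z²
  Hence R(z) = 1 + z + 3/14z².

Need |R(x)|<1, x<0.
x=-0.71: |R|=0.3980
R=1: x+3/14x²=0 ⇒ x=−14/3=-4.6667; min R=1−1/(4·3/14)=-0.1667>−1
Confirm numerically:
  x=-4.566: |R|=0.90150 <1
  x=-2.184: |R|=0.16189 <1
  x=-1.925: |R|=0.13094 <1
  x=-4.912: |R|=1.25823 >1
  x=-4.783: |R|=1.11923 >1
Stable set (-4.6667, 0).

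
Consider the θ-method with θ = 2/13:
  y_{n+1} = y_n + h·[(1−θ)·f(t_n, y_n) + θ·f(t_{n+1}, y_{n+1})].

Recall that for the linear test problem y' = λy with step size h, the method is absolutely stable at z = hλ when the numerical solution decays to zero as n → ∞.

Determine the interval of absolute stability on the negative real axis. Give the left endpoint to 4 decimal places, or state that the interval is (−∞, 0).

Test eqn y'=λy, z=hλ:
  y_{n+1} = y_n + z·[11/13·y_n + 2/13·y_{n+1}] ⇒ (1 − 2/13z)y_{n+1} = (1 + 11/13z)y_n
  Hence R(z) = (1 + 11/13z)/(1 − 2/13z).

Solve |R(x)|<1 on ℝ⁻.
x=-1.12: |R|=0.0446
R=−1: 1+11/13x = −1+2/13x ⇒ -9/13x=2 ⇒ x=2/(-9/13)=-2.8889
Confirm numerically:
  x=-2.691: |R|=0.90311 <1
  x=-1.688: |R|=0.34001 <1
  x=-1.463: |R|=0.19421 <1
  x=-3.457: |R|=1.25675 >1
  x=-3.087: |R|=1.09299 >1
  x=-2.931: |R|=1.02009 >1
Stable set (-2.8889, 0).

(-2.8889, 0).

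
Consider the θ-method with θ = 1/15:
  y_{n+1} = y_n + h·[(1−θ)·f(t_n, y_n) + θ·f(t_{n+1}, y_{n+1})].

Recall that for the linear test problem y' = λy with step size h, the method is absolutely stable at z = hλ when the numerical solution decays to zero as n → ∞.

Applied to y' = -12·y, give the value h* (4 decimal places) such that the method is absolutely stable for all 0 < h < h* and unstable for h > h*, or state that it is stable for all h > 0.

(-2.3077,0); λ=-12 ⇒ h* = (30/13)/12 = 0.1923.

On y'=λy, z=hλ:
  y_{n+1} = y_n + z·[14/15·y_n + 1/15·y_{n+1}] ⇒ (1 − 1/15z)y_{n+1} = (1 + 14/15z)y_n
  ⇒ R(z) = (1 + 14/15z)/(1 − 1/15z).

Boundary: |R(x)|=1, x<0.
x=-0.34: |R|=0.6675
R=−1: 1+14/15x = −1+1/15x ⇒ -13/15x=2 ⇒ x=2/(-13/15)=-2.3077
Confirm numerically:
  x=-1.868: |R|=0.66113 <1
  x=-1.432: |R|=0.30721 <1
  x=-1.089: |R|=0.01529 <1
  x=-2.800: |R|=1.35955 >1
  x=-2.549: |R|=1.17876 >1
  x=-2.384: |R|=1.05706 >1
Interval (-2.3077, 0).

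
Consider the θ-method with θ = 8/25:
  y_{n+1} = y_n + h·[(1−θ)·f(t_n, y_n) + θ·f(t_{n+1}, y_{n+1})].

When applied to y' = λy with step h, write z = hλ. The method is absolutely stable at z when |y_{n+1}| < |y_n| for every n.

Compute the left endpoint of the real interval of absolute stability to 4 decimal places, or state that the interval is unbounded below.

left endpoint -5.5556.

Set f=λy, z=hλ:
  y_{n+1} = y_n + z·[17/25·y_n + 8/25·y_{n+1}] ⇒ (1 − 8/25z)y_{n+1} = (1 + 17/25z)y_n
  Hence R(z) = (1 + 17/25z)/(1 − 8/25z).

Find x<0 with |R(x)|<1.
x=-0.92: |R|=0.2892
R=−1: 1+17/25x = −1+8/25x ⇒ -9/25x=2 ⇒ x=2/(-9/25)=-5.5556
Confirm numerically:
  x=-4.381: |R|=0.82396 <1
  x=-2.809: |R|=0.47929 <1
  x=-2.698: |R|=0.44792 <1
  x=-2.314: |R|=0.32952 <1
  x=-5.774: |R|=1.02762 >1
  x=-5.615: |R|=1.00765 >1
Stable set (-5.5556, 0).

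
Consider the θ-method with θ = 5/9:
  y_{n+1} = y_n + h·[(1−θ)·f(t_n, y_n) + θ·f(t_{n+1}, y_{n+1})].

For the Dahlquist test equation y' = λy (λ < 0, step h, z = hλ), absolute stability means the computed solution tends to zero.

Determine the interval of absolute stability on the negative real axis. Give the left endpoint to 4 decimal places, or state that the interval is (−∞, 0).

(−∞, 0) — no finite endpoint.

Test eqn y'=λy, z=hλ:
  y_{n+1} = y_n + z·[4/9·y_n + 5/9·y_{n+1}] ⇒ (1 − 5/9z)y_{n+1} = (1 + 4/9z)y_n
  Hence R(z) = (1 + 4/9z)/(1 − 5/9z).

Need |R(x)|<1, x<0.
x=-1.77: |R|=0.1076
x=-2: |R|=0.0526
x=-10: |R|=0.5254
x=-100: |R|=0.7682
θ=5/9≥1/2 ⇒ |1+4/9x|<|1−5/9x| ∀x<0 ⇒ interval (−∞,0).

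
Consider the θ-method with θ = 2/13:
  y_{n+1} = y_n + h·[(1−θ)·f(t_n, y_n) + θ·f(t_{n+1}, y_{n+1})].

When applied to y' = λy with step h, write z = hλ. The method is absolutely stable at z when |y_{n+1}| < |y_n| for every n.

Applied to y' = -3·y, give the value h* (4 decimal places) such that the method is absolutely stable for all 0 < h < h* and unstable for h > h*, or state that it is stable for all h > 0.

On y'=λy, z=hλ:
  y_{n+1} = y_n + z·[11/13·y_n + 2/13·y_{n+1}] ⇒ (1 − 2/13z)y_{n+1} = (1 + 11/13z)y_n
  so R(z) = (1 + 11/13z)/(1 − 2/13z).

Solve |R(x)|<1 on ℝ⁻.
x=-0.35: |R|=0.6679
R=−1: 1+11/13x = −1+2/13x ⇒ -9/13x=2 ⇒ x=2/(-9/13)=-2.8889
Confirm numerically:
  x=-2.088: |R|=0.58034 <1
  x=-1.738: |R|=0.37133 <1
  x=-1.648: |R|=0.31468 <1
  x=-3.329: |R|=1.20150 >1
  x=-3.084: |R|=1.09161 >1
  x=-2.975: |R|=1.04090 >1
So |R|<1 on (-2.8889, 0).

(-2.8889,0); λ=-3 ⇒ h* = (26/9)/3 = 0.9630.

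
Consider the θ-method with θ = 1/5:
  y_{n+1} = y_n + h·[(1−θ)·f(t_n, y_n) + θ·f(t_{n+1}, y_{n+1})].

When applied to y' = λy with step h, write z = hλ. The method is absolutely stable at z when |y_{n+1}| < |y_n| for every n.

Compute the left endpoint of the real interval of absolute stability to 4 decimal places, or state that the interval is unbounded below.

With y'=λy (z=hλ):
  y_{n+1} = y_n + z·[4/5·y_n + 1/5·y_{n+1}] ⇒ (1 − 1/5z)y_{n+1} = (1 + 4/5z)y_n
  so R(z) = (1 + 4/5z)/(1 − 1/5z).

Need |R(x)|<1, x<0.
x=-1.34: |R|=0.0568
R=−1: 1+4/5x = −1+1/5x ⇒ -3/5x=2 ⇒ x=2/(-3/5)=-3.3333
Confirm numerically:
  x=-2.737: |R|=0.76877 <1
  x=-2.191: |R|=0.52343 <1
  x=-1.552: |R|=0.18437 <1
  x=-1.508: |R|=0.15857 <1
  x=-3.690: |R|=1.12313 >1
  x=-3.628: |R|=1.10246 >1
  x=-3.427: |R|=1.03335 >1
Interval (-3.3333, 0).

z* = -3.3333.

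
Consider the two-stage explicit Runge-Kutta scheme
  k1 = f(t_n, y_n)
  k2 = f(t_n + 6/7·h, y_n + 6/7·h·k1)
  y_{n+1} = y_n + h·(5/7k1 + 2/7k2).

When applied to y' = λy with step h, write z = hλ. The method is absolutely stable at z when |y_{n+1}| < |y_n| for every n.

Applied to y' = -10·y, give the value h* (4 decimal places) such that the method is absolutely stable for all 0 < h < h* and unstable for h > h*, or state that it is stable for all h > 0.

Set f=λy, z=hλ:
  k1=λy_n ⇒ h·k1=z·y_n;  k2=λ(1+6/7z)y_n ⇒ h·k2=z(1+6/7z)y_n
  y_{n+1}/y_n = 1 + 5/7z + 2/7z(1+6/7z) = 1 + z + 12/49z²
  R(z) = 1 + z + 12/49z².

Boundary: |R(x)|=1, x<0.
x=-0.75: |R|=0.3878
R=1: x+12/49x²=0 ⇒ x=−49/12=-4.0833; min R=1−1/(4·12/49)=-0.0208>−1
Confirm numerically:
  x=-3.776: |R|=0.71580 <1
  x=-2.360: |R|=0.00398 <1
  x=-2.205: |R|=0.01430 <1
  x=-4.544: |R|=1.51264 >1
  x=-4.441: |R|=1.38900 >1
  x=-4.313: |R|=1.24258 >1
So |R|<1 on (-4.0833, 0).

(-4.0833,0); λ=-10 ⇒ h* = (49/12)/10 = 0.4083.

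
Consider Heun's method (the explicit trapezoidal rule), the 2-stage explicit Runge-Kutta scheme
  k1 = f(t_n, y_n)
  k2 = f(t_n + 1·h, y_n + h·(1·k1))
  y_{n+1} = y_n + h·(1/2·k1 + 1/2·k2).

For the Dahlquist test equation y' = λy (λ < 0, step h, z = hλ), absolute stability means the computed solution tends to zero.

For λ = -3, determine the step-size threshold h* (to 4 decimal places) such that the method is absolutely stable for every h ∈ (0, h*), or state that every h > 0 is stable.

(-2.0000,0); λ=-3 ⇒ h* = 0.6667.

With y'=λy (z=hλ):
  order 2, 2-stage ⇒ R(z)=1+z+z^2/2
  (e.g. R(-1.67)=0.72445, |R|=0.72445)

Solve |R(x)|<1 on ℝ⁻.
x=-1.67: |R|=0.7244
|R(-1.67)|=0.7244 |R(-1.36)|=0.5648 |R(-1.22)|=0.5242
Bisect:
  x_lo=-2.6007 |R|=1.7812  x_hi=-0.1772 |R|=0.8385
  mid=-1.38899 |R|=0.57566 →hi
  mid=-1.99487 |R|=0.99488 →hi
  mid=-2.29781 |R|=1.34215 →lo
  mid=-2.14634 |R|=1.15704 →lo
  mid=-2.07060 |R|=1.07309 →lo
  mid=-2.03273 |R|=1.03327 →lo
  mid=-2.01380 |R|=1.01390 →lo
  ...
  [-2.00004,-1.99990] ⇒ x*=-2.0000
Interval (-2.0000, 0).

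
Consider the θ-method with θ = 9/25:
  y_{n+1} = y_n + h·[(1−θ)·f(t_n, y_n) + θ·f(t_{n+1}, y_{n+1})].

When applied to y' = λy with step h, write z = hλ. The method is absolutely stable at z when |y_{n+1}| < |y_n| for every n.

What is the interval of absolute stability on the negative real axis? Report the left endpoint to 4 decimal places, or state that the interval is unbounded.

z∈(-7.1429,0).

On y'=λy, z=hλ:
  y_{n+1} = y_n + z·[16/25·y_n + 9/25·y_{n+1}] ⇒ (1 − 9/25z)y_{n+1} = (1 + 16/25z)y_n
  R(z) = (1 + 16/25z)/(1 − 9/25z).

Need |R(x)|<1, x<0.
x=-0.57: |R|=0.5270
R=−1: 1+16/25x = −1+9/25x ⇒ -7/25x=2 ⇒ x=2/(-7/25)=-7.1429
Confirm numerically:
  x=-6.977: |R|=0.98678 <1
  x=-6.393: |R|=0.93640 <1
  x=-5.503: |R|=0.84598 <1
  x=-4.242: |R|=0.67859 <1
  x=-7.590: |R|=1.03354 >1
  x=-7.304: |R|=1.01243 >1
  x=-7.203: |R|=1.00469 >1
So |R|<1 on (-7.1429, 0).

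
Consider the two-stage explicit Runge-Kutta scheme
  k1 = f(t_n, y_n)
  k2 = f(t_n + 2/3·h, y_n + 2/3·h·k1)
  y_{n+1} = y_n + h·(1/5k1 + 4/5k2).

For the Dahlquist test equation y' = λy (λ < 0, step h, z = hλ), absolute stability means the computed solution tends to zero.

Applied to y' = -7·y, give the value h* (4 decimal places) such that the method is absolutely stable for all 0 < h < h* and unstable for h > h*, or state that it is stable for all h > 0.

Test eqn y'=λy, z=hλ:
  k1=λy_n ⇒ h·k1=z·y_n;  k2=λ(1+2/3z)y_n ⇒ h·k2=z(1+2/3z)y_n
  y_{n+1}/y_n = 1 + 1/5z + 4/5z(1+2/3z) = 1 + z + 8/15z²
  ⇒ R(z) = 1 + z + 8/15z².

Find x<0 with |R(x)|<1.
x=-0.45: |R|=0.6580
R=1: x+8/15x²=0 ⇒ x=−15/8=-1.8750; min R=1−1/(4·8/15)=0.5312>−1
Confirm numerically:
  x=-1.820: |R|=0.94661 <1
  x=-1.264: |R|=0.58810 <1
  x=-0.959: |R|=0.53150 <1
  x=-2.358: |R|=1.60742 >1
  x=-2.178: |R|=1.35196 >1
  x=-2.168: |R|=1.33879 >1
Interval (-1.8750, 0).

(-1.8750,0); λ=-7 ⇒ h* = (15/8)/7 = 0.2679.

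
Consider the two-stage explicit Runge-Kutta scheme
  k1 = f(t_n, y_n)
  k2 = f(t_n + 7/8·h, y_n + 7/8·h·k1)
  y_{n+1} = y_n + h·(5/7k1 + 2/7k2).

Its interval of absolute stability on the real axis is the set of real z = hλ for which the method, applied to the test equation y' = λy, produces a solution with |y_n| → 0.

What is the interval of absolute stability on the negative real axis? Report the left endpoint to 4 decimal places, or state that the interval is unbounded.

With y'=λy (z=hλ):
  k1=λy_n ⇒ h·k1=z·y_n;  k2=λ(1+7/8z)y_n ⇒ h·k2=z(1+7/8z)y_n
  y_{n+1}/y_n = 1 + 5/7z + 2/7z(1+7/8z) = 1 + z + 1/4z²
  R(z) = 1 + z + 1/4z².

Boundary: |R(x)|=1, x<0.
x=-0.63: |R|=0.4692
R=1: x+1/4x²=0 ⇒ x=−4=-4.0000; min R=1−1/(4·1/4)=0.0000>−1
Confirm numerically:
  x=-3.610: |R|=0.64802 <1
  x=-2.281: |R|=0.01974 <1
  x=-2.166: |R|=0.00689 <1
  x=-4.593: |R|=1.68091 >1
  x=-4.255: |R|=1.27126 >1
Stable set (-4.0000, 0).

z∈(-4.0000,0).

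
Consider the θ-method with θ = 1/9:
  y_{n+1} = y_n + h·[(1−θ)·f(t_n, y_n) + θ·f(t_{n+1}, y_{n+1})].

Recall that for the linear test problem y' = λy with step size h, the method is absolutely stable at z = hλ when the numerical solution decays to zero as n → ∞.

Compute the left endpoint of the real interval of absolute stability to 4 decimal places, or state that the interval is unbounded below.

Set f=λy, z=hλ:
  y_{n+1} = y_n + z·[8/9·y_n + 1/9·y_{n+1}] ⇒ (1 − 1/9z)y_{n+1} = (1 + 8/9z)y_n
  ⇒ R(z) = (1 + 8/9z)/(1 − 1/9z).

Find x<0 with |R(x)|<1.
x=-0.63: |R|=0.4112
R=−1: 1+8/9x = −1+1/9x ⇒ -7/9x=2 ⇒ x=2/(-7/9)=-2.5714
Confirm numerically:
  x=-2.451: |R|=0.92638 <1
  x=-2.404: |R|=0.89723 <1
  x=-1.905: |R|=0.57221 <1
  x=-1.118: |R|=0.00553 <1
  x=-3.143: |R|=1.32949 >1
  x=-3.014: |R|=1.25787 >1
  x=-2.970: |R|=1.23308 >1
Stable set (-2.5714, 0).

left endpoint -2.5714.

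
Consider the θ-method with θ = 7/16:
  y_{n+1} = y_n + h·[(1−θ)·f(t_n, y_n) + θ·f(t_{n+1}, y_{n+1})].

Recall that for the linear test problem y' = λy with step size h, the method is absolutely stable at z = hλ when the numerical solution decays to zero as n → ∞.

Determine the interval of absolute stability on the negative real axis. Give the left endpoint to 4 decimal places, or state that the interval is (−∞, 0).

(-16.0000, 0).

Test eqn y'=λy, z=hλ:
  y_{n+1} = y_n + z·[9/16·y_n + 7/16·y_{n+1}] ⇒ (1 − 7/16z)y_{n+1} = (1 + 9/16z)y_n
  Hence R(z) = (1 + 9/16z)/(1 − 7/16z).

Find x<0 with |R(x)|<1.
x=-0.48: |R|=0.6033
R=−1: 1+9/16x = −1+7/16x ⇒ -1/8x=2 ⇒ x=2/(-1/8)=-16.0000
Confirm numerically:
  x=-11.838: |R|=0.91581 <1
  x=-11.430: |R|=0.90480 <1
  x=-10.736: |R|=0.88450 <1
  x=-10.476: |R|=0.87633 <1
  x=-16.436: |R|=1.00665 >1
  x=-16.373: |R|=1.00571 >1
  x=-16.111: |R|=1.00172 >1
So |R|<1 on (-16.0000, 0).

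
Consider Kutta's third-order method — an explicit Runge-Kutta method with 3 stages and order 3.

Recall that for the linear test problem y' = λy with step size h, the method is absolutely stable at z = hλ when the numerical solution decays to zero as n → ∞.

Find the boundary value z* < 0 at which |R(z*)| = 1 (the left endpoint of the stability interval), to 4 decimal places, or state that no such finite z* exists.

z* = -2.5127.

Test eqn y'=λy, z=hλ:
  order 3, 3-stage ⇒ R(z)=1+z+z^2/2+z^3/6
  (e.g. R(-0.61)=0.53822, |R|=0.53822)

Find x<0 with |R(x)|<1.
x=-0.61: |R|=0.5382
|R(-2.73)|=1.3946 |R(-2.54)|=1.0454 |R(-2.04)|=0.3741
Bisect:
  x_lo=-2.9276 |R|=1.8242  x_hi=-0.1634 |R|=0.8492
  mid=-1.54552 |R|=0.03351 →hi
  mid=-2.23656 |R|=0.60008 →hi
  mid=-2.58208 |R|=1.11769 →lo
  mid=-2.40932 |R|=0.83786 →hi
  mid=-2.49570 |R|=0.97220 →hi
  mid=-2.53889 |R|=1.04351 →lo
  mid=-2.51730 |R|=1.00750 →lo
  mid=-2.50650 |R|=0.98976 →hi
  mid=-2.51190 |R|=0.99861 →hi
  mid=-2.51460 |R|=1.00305 →lo
  ...
  [-2.51291,-2.51274] ⇒ x*=-2.5127
Interval (-2.5127, 0).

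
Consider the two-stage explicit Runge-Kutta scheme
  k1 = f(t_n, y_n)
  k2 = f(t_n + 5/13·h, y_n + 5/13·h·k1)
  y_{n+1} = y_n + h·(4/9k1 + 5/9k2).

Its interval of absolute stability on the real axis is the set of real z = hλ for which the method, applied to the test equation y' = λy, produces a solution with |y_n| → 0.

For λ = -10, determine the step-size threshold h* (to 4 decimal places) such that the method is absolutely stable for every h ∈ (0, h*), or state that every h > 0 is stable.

With y'=λy (z=hλ):
  k1=λy_n ⇒ h·k1=z·y_n;  k2=λ(1+5/13z)y_n ⇒ h·k2=z(1+5/13z)y_n
  y_{n+1}/y_n = 1 + 4/9z + 5/9z(1+5/13z) = 1 + z + 25/117z²
  ⇒ R(z) = 1 + z + 25/117z².

Need |R(x)|<1, x<0.
x=-1.42: |R|=0.0109
R=1: x+25/117x²=0 ⇒ x=−117/25=-4.6800; min R=1−1/(4·25/117)=-0.1700>−1
Confirm numerically:
  x=-4.439: |R|=0.77141 <1
  x=-4.156: |R|=0.53467 <1
  x=-3.358: |R|=0.05144 <1
  x=-5.093: |R|=1.44945 >1
  x=-4.936: |R|=1.27000 >1
  x=-4.740: |R|=1.06077 >1
Stable set (-4.6800, 0).

(-4.6800,0); λ=-10 ⇒ h* = (117/25)/10 = 0.4680.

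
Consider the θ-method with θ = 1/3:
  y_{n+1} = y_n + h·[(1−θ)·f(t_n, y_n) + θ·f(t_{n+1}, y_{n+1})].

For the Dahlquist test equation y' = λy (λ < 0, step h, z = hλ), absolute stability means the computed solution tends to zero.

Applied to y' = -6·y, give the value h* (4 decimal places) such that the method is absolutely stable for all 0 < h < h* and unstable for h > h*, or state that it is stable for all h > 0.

(-6.0000,0); λ=-6 ⇒ h* = (6)/6 = 1.0000.

On y'=λy, z=hλ:
  y_{n+1} = y_n + z·[2/3·y_n + 1/3·y_{n+1}] ⇒ (1 − 1/3z)y_{n+1} = (1 + 2/3z)y_n
  Hence R(z) = (1 + 2/3z)/(1 − 1/3z).

Boundary: |R(x)|=1, x<0.
x=-1.58: |R|=0.0349
R=−1: 1+2/3x = −1+1/3x ⇒ -1/3x=2 ⇒ x=2/(-1/3)=-6.0000
Confirm numerically:
  x=-3.202: |R|=0.54886 <1
  x=-3.125: |R|=0.53061 <1
  x=-3.028: |R|=0.50697 <1
  x=-6.214: |R|=1.02323 >1
  x=-6.125: |R|=1.01370 >1
  x=-6.104: |R|=1.01142 >1
Interval (-6.0000, 0).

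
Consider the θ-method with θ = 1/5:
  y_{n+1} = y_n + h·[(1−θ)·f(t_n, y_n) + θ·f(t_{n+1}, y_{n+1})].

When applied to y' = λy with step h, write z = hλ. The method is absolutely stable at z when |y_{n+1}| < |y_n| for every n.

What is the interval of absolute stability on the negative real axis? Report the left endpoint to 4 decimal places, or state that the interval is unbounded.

z∈(-3.3333,0).

With y'=λy (z=hλ):
  y_{n+1} = y_n + z·[4/5·y_n + 1/5·y_{n+1}] ⇒ (1 − 1/5z)y_{n+1} = (1 + 4/5z)y_n
  ⇒ R(z) = (1 + 4/5z)/(1 − 1/5z).

Solve |R(x)|<1 on ℝ⁻.
x=-1.06: |R|=0.1254
R=−1: 1+4/5x = −1+1/5x ⇒ -3/5x=2 ⇒ x=2/(-3/5)=-3.3333
Confirm numerically:
  x=-2.982: |R|=0.86795 <1
  x=-2.495: |R|=0.66444 <1
  x=-2.310: |R|=0.58003 <1
  x=-2.034: |R|=0.44583 <1
  x=-3.678: |R|=1.11915 >1
  x=-3.586: |R|=1.08828 >1
Interval (-3.3333, 0).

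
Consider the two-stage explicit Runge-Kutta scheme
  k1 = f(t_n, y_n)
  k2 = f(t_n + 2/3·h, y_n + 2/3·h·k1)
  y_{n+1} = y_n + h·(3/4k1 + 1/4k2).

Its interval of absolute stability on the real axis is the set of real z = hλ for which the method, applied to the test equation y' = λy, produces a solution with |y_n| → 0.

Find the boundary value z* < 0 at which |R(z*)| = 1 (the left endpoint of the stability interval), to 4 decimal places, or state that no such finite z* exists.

Set f=λy, z=hλ:
  k1=λy_n ⇒ h·k1=z·y_n;  k2=λ(1+2/3z)y_n ⇒ h·k2=z(1+2/3z)y_n
  y_{n+1}/y_n = 1 + 3/4z + 1/4z(1+2/3z) = 1 + z + 1/6z²
  so R(z) = 1 + z + 1/6z².

Find x<0 with |R(x)|<1.
x=-1.28: |R|=0.0069
R=1: x+1/6x²=0 ⇒ x=−6=-6.0000; min R=1−1/(4·1/6)=-0.5000>−1
Confirm numerically:
  x=-3.686: |R|=0.42157 <1
  x=-3.037: |R|=0.49977 <1
  x=-2.480: |R|=0.45493 <1
  x=-6.407: |R|=1.43461 >1
  x=-6.023: |R|=1.02309 >1
So |R|<1 on (-6.0000, 0).

left endpoint -6.0000.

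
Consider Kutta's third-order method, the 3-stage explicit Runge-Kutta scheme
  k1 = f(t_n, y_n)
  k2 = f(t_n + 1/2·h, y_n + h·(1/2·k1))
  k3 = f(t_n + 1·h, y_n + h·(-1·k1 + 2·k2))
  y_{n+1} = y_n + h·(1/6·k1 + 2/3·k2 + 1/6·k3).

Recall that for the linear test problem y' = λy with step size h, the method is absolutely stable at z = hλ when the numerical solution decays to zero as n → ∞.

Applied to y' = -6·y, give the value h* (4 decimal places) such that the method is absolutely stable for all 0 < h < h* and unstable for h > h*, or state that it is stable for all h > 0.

With y'=λy (z=hλ):
  order 3, 3-stage ⇒ R(z)=1+z+z^2/2+z^3/6
  (e.g. R(-1.51)=0.05622, |R|=0.05622)

Boundary: |R(x)|=1, x<0.
x=-1.51: |R|=0.0562
|R(-2.72)|=1.3747 |R(-2.54)|=1.0454 |R(-2.19)|=0.5425
Bisect:
  x_lo=-3.0616 |R|=2.1579  x_hi=-0.1117 |R|=0.8943
  mid=-1.58669 |R|=0.00633 →hi
  mid=-2.32417 |R|=0.71572 →hi
  mid=-2.69290 |R|=1.32174 →lo
  mid=-2.50854 |R|=0.99309 →hi
  mid=-2.60072 |R|=1.15061 →lo
  mid=-2.55463 |R|=1.07020 →lo
  mid=-2.53158 |R|=1.03124 →lo
  mid=-2.52006 |R|=1.01206 →lo
  mid=-2.51430 |R|=1.00255 →lo
  mid=-2.51142 |R|=0.99782 →hi
  ...
  [-2.51286,-2.51268] ⇒ x*=-2.5127
Interval (-2.5127, 0).

(-2.5127,0); λ=-6 ⇒ h* = 0.4188.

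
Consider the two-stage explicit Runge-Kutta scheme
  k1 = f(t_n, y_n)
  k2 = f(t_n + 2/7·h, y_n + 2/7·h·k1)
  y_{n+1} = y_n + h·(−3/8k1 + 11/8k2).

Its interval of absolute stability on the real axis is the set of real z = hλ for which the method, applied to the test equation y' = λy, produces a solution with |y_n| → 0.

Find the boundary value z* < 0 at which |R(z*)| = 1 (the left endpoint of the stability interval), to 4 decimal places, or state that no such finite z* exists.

z* = -2.5455.

Set f=λy, z=hλ:
  k1=λy_n ⇒ h·k1=z·y_n;  k2=λ(1+2/7z)y_n ⇒ h·k2=z(1+2/7z)y_n
  y_{n+1}/y_n = 1 − 3/8z + 11/8z(1+2/7z) = 1 + z + 11/28z²
  ⇒ R(z) = 1 + z + 11/28z².

Boundary: |R(x)|=1, x<0.
x=-0.32: |R|=0.7202
R=1: x+11/28x²=0 ⇒ x=−28/11=-2.5455; min R=1−1/(4·11/28)=0.3636>−1
Confirm numerically:
  x=-2.448: |R|=0.90628 <1
  x=-1.513: |R|=0.38632 <1
  x=-1.475: |R|=0.37971 <1
  x=-1.353: |R|=0.36617 <1
  x=-2.856: |R|=1.34843 >1
  x=-2.686: |R|=1.14831 >1
So |R|<1 on (-2.5455, 0).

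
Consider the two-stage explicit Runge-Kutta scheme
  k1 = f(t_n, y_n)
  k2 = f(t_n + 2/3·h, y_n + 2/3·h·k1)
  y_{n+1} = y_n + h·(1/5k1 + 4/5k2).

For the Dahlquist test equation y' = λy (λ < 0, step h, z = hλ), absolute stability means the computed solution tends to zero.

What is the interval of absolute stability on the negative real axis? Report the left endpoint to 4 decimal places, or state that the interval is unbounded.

Test eqn y'=λy, z=hλ:
  k1=λy_n ⇒ h·k1=z·y_n;  k2=λ(1+2/3z)y_n ⇒ h·k2=z(1+2/3z)y_n
  y_{n+1}/y_n = 1 + 1/5z + 4/5z(1+2/3z) = 1 + z + 8/15z²
  Hence R(z) = 1 + z + 8/15z².

Solve |R(x)|<1 on ℝ⁻.
x=-1.25: |R|=0.5833
R=1: x+8/15x²=0 ⇒ x=−15/8=-1.8750; min R=1−1/(4·8/15)=0.5312>−1
Confirm numerically:
  x=-1.385: |R|=0.63805 <1
  x=-1.347: |R|=0.62068 <1
  x=-1.000: |R|=0.53333 <1
  x=-2.095: |R|=1.24581 >1
  x=-2.012: |R|=1.14701 >1
So |R|<1 on (-1.8750, 0).

z∈(-1.8750,0).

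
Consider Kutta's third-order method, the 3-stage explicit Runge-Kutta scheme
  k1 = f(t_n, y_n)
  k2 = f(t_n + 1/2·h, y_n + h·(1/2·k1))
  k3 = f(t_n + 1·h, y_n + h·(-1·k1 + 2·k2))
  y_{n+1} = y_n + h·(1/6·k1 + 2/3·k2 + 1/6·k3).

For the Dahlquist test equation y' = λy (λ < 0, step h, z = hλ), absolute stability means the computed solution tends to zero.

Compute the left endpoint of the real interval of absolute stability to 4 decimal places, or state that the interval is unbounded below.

On y'=λy, z=hλ:
  order 3, 3-stage ⇒ R(z)=1+z+z^2/2+z^3/6
  (e.g. R(-1.5)=0.06250, |R|=0.06250)

Boundary: |R(x)|=1, x<0.
x=-1.5: |R|=0.0625
|R(-1.6)|=0.0027 |R(-1.43)|=0.1051 |R(-1.34)|=0.1568
Bisect:
  x_lo=-3.0685 |R|=2.1760  x_hi=-0.1341 |R|=0.8745
  mid=-1.60130 |R|=0.00355 →hi
  mid=-2.33491 |R|=0.73058 →hi
  mid=-2.70171 |R|=1.33882 →lo
  mid=-2.51831 |R|=1.00917 →lo
  mid=-2.42661 |R|=0.86388 →hi
  mid=-2.47246 |R|=0.93497 →hi
  mid=-2.49538 |R|=0.97168 →hi
  mid=-2.50684 |R|=0.99032 →hi
  mid=-2.51258 |R|=0.99972 →hi
  ...
  [-2.51275,-2.51258] ⇒ x*=-2.5127
Interval (-2.5127, 0).

left endpoint -2.5127.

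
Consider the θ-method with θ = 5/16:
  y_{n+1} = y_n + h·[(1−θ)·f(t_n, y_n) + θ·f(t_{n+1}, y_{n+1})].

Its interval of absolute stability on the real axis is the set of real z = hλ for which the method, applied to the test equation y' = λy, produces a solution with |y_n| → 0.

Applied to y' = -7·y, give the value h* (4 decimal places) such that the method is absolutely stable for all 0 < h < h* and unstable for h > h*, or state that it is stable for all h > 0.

(-5.3333,0); λ=-7 ⇒ h* = (16/3)/7 = 0.7619.

With y'=λy (z=hλ):
  y_{n+1} = y_n + z·[11/16·y_n + 5/16·y_{n+1}] ⇒ (1 − 5/16z)y_{n+1} = (1 + 11/16z)y_n
  R(z) = (1 + 11/16z)/(1 − 5/16z).

Find x<0 with |R(x)|<1.
x=-1.02: |R|=0.2265
R=−1: 1+11/16x = −1+5/16x ⇒ -3/8x=2 ⇒ x=2/(-3/8)=-5.3333
Confirm numerically:
  x=-4.893: |R|=0.93471 <1
  x=-4.301: |R|=0.83485 <1
  x=-4.121: |R|=0.80128 <1
  x=-5.652: |R|=1.04320 >1
  x=-5.622: |R|=1.03927 >1
Stable set (-5.3333, 0).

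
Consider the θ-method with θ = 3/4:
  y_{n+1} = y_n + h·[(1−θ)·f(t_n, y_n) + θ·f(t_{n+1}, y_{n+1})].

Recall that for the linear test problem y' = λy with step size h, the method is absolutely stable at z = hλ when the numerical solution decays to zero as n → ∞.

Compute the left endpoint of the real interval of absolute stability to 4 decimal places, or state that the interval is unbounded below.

(−∞, 0) — no finite endpoint.

Test eqn y'=λy, z=hλ:
  y_{n+1} = y_n + z·[1/4·y_n + 3/4·y_{n+1}] ⇒ (1 − 3/4z)y_{n+1} = (1 + 1/4z)y_n
  R(z) = (1 + 1/4z)/(1 − 3/4z).

Find x<0 with |R(x)|<1.
x=-1.69: |R|=0.2547
x=-2: |R|=0.2000
x=-10: |R|=0.1765
x=-100: |R|=0.3158
θ=3/4≥1/2 ⇒ |1+1/4x|<|1−3/4x| ∀x<0 ⇒ stable on all of ℝ⁻.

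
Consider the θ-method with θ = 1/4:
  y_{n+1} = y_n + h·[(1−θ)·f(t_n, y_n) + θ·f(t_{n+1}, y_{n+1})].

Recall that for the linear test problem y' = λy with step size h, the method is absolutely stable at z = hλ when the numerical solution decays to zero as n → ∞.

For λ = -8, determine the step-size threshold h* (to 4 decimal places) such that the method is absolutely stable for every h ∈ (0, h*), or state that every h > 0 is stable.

With y'=λy (z=hλ):
  y_{n+1} = y_n + z·[3/4·y_n + 1/4·y_{n+1}] ⇒ (1 − 1/4z)y_{n+1} = (1 + 3/4z)y_n
  R(z) = (1 + 3/4z)/(1 − 1/4z).

Solve |R(x)|<1 on ℝ⁻.
x=-0.61: |R|=0.4707
R=−1: 1+3/4x = −1+1/4x ⇒ -1/2x=2 ⇒ x=2/(-1/2)=-4.0000
Confirm numerically:
  x=-3.747: |R|=0.93468 <1
  x=-2.880: |R|=0.67442 <1
  x=-2.550: |R|=0.55725 <1
  x=-1.877: |R|=0.27752 <1
  x=-4.358: |R|=1.08567 >1
  x=-4.101: |R|=1.02494 >1
  x=-4.047: |R|=1.01168 >1
Interval (-4.0000, 0).

(-4.0000,0); λ=-8 ⇒ h* = (4)/8 = 0.5000.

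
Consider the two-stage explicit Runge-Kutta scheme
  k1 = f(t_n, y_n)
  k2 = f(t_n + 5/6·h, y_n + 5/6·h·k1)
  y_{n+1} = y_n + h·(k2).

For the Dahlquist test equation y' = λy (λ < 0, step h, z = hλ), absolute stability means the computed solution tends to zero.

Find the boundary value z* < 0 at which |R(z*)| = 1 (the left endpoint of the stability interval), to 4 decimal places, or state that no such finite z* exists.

With y'=λy (z=hλ):
  k1=λy_n ⇒ h·k1=z·y_n;  k2=λ(1+5/6z)y_n ⇒ h·k2=z(1+5/6z)y_n
  y_{n+1}/y_n = 1 + z(1+5/6z) = 1 + z + 5/6z²
  R(z) = 1 + z + 5/6z².

Need |R(x)|<1, x<0.
x=-1.28: |R|=1.0853
R=1: x+5/6x²=0 ⇒ x=−6/5=-1.2000; min R=1−1/(4·5/6)=0.7000>−1
Confirm numerically:
  x=-1.079: |R|=0.89120 <1
  x=-0.952: |R|=0.80325 <1
  x=-0.708: |R|=0.70972 <1
  x=-1.730: |R|=1.76408 >1
  x=-1.273: |R|=1.07744 >1
Stable set (-1.2000, 0).

z* = -1.2000.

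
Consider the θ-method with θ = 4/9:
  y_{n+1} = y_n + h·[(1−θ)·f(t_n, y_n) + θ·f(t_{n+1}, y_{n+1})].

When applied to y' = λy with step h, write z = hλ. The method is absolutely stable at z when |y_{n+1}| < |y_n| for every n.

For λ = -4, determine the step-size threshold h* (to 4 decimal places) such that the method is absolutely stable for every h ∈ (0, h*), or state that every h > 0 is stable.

Set f=λy, z=hλ:
  y_{n+1} = y_n + z·[5/9·y_n + 4/9·y_{n+1}] ⇒ (1 − 4/9z)y_{n+1} = (1 + 5/9z)y_n
  Hence R(z) = (1 + 5/9z)/(1 − 4/9z).

Solve |R(x)|<1 on ℝ⁻.
x=-0.98: |R|=0.3173
R=−1: 1+5/9x = −1+4/9x ⇒ -1/9x=2 ⇒ x=2/(-1/9)=-18.0000
Confirm numerically:
  x=-16.730: |R|=0.98327 <1
  x=-14.413: |R|=0.94618 <1
  x=-8.306: |R|=0.77041 <1
  x=-18.349: |R|=1.00424 >1
  x=-18.307: |R|=1.00373 >1
  x=-18.109: |R|=1.00134 >1
Stable set (-18.0000, 0).

(-18.0000,0); λ=-4 ⇒ h* = (18)/4 = 4.5000.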